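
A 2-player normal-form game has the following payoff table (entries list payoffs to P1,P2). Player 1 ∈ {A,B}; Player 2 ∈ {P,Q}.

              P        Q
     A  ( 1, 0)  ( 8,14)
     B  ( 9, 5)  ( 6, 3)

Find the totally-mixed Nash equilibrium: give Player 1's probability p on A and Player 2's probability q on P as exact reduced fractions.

P1 indiff ⇒ q·1+(1-q)·8 = q·9+(1-q)·6 ⇒ q(-8) = (1-q)(-2) ⇒ q = 1/5
P2 indiff ⇒ p·0+(1-p)·5 = p·14+(1-p)·3 ⇒ p(-14) = (1-p)(-2) ⇒ p = 1/8

P1 mixes 1/8 on A; P2 mixes 1/5 on P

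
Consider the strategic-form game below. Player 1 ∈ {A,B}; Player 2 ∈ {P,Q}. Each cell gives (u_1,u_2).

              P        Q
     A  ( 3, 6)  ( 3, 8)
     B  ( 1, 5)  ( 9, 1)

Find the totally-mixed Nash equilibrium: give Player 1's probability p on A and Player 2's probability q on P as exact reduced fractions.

P1 indiff ⇒ q·3+(1-q)·3 = q·1+(1-q)·9 ⇒ q(2) = (1-q)(6) ⇒ q = 3/4
P2 indiff ⇒ p·6+(1-p)·5 = p·8+(1-p)·1 ⇒ p(-2) = (1-p)(-4) ⇒ p = 2/3

(p,q) = (2/3, 3/4)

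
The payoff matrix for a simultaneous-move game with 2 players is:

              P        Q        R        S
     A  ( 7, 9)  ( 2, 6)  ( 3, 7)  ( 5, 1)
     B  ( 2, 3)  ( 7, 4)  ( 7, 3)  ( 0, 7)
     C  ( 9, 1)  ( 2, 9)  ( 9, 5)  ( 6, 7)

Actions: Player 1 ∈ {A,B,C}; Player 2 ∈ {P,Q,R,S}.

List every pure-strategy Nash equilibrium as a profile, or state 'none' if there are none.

(A,P): not NE [P1→C gives 9>7]
(A,Q): not NE [P1→B gives 7>2; P2→P gives 9>6]
(A,R): not NE [P1→C gives 9>3; P2→P gives 9>7]
(A,S): not NE [P1→C gives 6>5; P2→P gives 9>1]
(B,P): not NE [P1→C gives 9>2; P2→S gives 7>3]
(B,Q): not NE [P2→S gives 7>4]
(B,R): not NE [P1→C gives 9>7; P2→S gives 7>3]
(B,S): not NE [P1→C gives 6>0]
(C,P): not NE [P2→Q gives 9>1]
(C,Q): not NE [P1→B gives 7>2]
(C,R): not NE [P2→Q gives 9>5]
(C,S): not NE [P2→Q gives 9>7]

No pure NE.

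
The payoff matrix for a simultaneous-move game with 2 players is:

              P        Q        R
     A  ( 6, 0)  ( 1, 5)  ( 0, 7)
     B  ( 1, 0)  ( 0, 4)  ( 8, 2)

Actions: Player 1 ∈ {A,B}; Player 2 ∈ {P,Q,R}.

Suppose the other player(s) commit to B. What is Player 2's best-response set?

u_2(P vs B) = 0
u_2(Q vs B) = 4
u_2(R vs B) = 2
max payoff 4 at {Q}

P2 best: {Q}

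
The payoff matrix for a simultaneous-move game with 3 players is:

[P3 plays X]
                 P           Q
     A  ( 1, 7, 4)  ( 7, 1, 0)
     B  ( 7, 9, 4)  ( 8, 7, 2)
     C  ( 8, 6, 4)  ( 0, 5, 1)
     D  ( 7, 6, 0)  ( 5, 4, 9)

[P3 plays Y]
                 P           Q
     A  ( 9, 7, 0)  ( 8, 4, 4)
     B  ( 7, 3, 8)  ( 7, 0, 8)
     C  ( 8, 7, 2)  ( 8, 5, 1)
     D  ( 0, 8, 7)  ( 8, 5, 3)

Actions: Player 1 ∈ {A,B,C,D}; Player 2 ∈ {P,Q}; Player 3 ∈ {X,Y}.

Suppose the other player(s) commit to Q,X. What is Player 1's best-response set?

BR_1 = {B}

u_1(A vs Q,X) = 7
u_1(B vs Q,X) = 8
u_1(C vs Q,X) = 0
u_1(D vs Q,X) = 5
max payoff 8 at {B}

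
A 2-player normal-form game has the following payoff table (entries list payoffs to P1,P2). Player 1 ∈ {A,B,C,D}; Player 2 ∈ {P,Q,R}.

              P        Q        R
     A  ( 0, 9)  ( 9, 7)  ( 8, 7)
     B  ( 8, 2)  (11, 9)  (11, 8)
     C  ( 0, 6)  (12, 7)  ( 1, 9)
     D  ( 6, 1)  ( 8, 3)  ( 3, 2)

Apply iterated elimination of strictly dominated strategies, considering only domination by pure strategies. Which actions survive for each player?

P1 drop A (B beats it: P:8>0 Q:11>9 R:11>8)
P1 drop D (B beats it: P:8>6 Q:11>8 R:11>3)
P2 drop P (Q beats it: B:9>2 C:7>6)
P1→{B,C} P2→{Q,R}

Survivors P1:{B,C} P2:{Q,R}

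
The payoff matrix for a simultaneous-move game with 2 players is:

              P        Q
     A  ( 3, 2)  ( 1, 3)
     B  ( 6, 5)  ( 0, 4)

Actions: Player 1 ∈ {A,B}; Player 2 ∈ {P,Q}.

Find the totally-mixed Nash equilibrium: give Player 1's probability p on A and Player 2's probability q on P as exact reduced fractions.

P1 indiff ⇒ q·3+(1-q)·1 = q·6+(1-q)·0 ⇒ q(-3) = (1-q)(-1) ⇒ q = 1/4
P2 indiff ⇒ p·2+(1-p)·5 = p·3+(1-p)·4 ⇒ p(-1) = (1-p)(-1) ⇒ p = 1/2

(p,q) = (1/2, 1/4)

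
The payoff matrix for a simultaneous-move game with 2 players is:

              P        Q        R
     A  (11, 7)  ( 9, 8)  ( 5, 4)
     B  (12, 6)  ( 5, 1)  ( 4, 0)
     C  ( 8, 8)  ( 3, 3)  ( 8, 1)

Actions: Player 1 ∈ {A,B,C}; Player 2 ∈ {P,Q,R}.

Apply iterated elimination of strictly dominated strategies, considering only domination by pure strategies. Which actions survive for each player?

Remaining: P1:{A,B} P2:{P,Q}

P2 drop R (P beats it: A:7>4 B:6>0 C:8>1)
P1 drop C (A beats it: P:11>8 Q:9>3)
P1→{A,B} P2→{P,Q}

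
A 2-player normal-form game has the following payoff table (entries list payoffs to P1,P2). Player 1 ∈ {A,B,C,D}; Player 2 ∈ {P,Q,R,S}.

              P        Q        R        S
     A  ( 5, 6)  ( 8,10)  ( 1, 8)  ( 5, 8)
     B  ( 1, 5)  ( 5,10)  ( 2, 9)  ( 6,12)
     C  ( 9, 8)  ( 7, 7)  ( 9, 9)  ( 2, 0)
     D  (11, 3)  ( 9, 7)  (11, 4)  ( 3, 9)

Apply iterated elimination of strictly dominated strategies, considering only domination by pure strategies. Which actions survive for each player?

Remaining: P1:{A,B,D} P2:{Q,S}

P1 drop C (D beats it: P:11>9 Q:9>7 R:11>9 S:3>2)
P2 drop P (Q beats it: A:10>6 B:10>5 D:7>3)
P2 drop R (Q beats it: A:10>8 B:10>9 D:7>4)
P1→{A,B,D} P2→{Q,S}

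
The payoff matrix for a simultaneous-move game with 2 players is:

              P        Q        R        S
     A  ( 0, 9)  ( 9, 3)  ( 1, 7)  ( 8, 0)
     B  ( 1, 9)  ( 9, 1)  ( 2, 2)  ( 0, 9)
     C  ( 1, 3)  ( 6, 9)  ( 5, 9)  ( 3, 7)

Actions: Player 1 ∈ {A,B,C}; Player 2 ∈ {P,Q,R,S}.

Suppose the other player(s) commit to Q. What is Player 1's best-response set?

u_1(A vs Q) = 9
u_1(B vs Q) = 9
u_1(C vs Q) = 6
max payoff 9 at {A,B}

BR_1 = {A,B}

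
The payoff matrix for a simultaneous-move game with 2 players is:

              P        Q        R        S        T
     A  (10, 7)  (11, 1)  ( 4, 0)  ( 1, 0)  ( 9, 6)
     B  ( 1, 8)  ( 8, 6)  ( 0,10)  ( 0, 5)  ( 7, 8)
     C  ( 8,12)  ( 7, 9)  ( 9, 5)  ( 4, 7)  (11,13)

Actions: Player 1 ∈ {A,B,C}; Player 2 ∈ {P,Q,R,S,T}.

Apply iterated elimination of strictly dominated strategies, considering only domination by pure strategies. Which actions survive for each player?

Survivors P1:{A,C} P2:{P,T}

P1 drop B (A beats it: P:10>1 Q:11>8 R:4>0 S:1>0 T:9>7)
P2 drop Q (P beats it: A:7>1 C:12>9)
P2 drop R (P beats it: A:7>0 C:12>5)
P2 drop S (P beats it: A:7>0 C:12>7)
P1→{A,C} P2→{P,T}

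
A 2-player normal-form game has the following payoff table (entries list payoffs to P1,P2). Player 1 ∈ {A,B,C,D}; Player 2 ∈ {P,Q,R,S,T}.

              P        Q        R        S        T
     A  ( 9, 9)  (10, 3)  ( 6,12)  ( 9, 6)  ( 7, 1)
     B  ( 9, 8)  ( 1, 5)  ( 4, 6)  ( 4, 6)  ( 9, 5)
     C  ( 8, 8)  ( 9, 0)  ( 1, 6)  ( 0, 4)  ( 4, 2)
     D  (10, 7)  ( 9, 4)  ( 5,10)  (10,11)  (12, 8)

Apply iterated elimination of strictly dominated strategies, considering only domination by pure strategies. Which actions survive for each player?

IESDS → P1:{A,D} P2:{R,S}

P1 drop B (D beats it: P:10>9 Q:9>1 R:5>4 S:10>4 T:12>9)
P1 drop C (A beats it: P:9>8 Q:10>9 R:6>1 S:9>0 T:7>4)
P2 drop P (R beats it: A:12>9 D:10>7)
P2 drop Q (R beats it: A:12>3 D:10>4)
P2 drop T (R beats it: A:12>1 D:10>8)
P1→{A,D} P2→{R,S}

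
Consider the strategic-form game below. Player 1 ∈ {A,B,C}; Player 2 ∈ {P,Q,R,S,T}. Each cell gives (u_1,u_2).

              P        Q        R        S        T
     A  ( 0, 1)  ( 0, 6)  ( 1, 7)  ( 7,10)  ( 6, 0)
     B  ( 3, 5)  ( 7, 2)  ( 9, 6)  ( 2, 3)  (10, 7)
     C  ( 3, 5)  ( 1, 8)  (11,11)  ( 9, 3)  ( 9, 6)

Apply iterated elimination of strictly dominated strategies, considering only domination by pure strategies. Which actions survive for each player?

P1 drop A (C beats it: P:3>0 Q:1>0 R:11>1 S:9>7 T:9>6)
P2 drop P (R beats it: B:6>5 C:11>5)
P2 drop Q (R beats it: B:6>2 C:11>8)
P2 drop S (R beats it: B:6>3 C:11>3)
P1→{B,C} P2→{R,T}

Remaining: P1:{B,C} P2:{R,T}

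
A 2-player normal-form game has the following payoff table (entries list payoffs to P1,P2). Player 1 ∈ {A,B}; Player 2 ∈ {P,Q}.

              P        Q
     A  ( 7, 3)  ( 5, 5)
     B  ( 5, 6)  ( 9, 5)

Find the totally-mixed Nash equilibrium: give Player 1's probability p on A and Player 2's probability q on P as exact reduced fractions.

P1 indiff ⇒ q·7+(1-q)·5 = q·5+(1-q)·9 ⇒ q(2) = (1-q)(4) ⇒ q = 2/3
P2 indiff ⇒ p·3+(1-p)·6 = p·5+(1-p)·5 ⇒ p(-2) = (1-p)(-1) ⇒ p = 1/3

(p,q) = (1/3, 2/3)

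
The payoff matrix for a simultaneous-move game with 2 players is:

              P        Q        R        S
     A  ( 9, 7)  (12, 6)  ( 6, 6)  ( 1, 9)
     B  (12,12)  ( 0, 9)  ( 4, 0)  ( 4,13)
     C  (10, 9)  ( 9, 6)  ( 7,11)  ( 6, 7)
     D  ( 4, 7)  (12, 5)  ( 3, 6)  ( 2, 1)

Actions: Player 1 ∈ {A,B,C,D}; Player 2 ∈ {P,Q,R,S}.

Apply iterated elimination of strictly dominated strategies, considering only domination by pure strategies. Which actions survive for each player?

IESDS → P1:{B,C} P2:{P,R,S}

P2 drop Q (P beats it: A:7>6 B:12>9 C:9>6 D:7>5)
P1 drop A (C beats it: P:10>9 R:7>6 S:6>1)
P1 drop D (B beats it: P:12>4 R:4>3 S:4>2)
P1→{B,C} P2→{P,R,S}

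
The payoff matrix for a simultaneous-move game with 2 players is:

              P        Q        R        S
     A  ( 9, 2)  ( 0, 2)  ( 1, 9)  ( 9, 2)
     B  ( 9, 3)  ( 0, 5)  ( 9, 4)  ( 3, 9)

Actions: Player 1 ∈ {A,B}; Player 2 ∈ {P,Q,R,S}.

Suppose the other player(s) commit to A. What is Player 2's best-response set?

u_2(P vs A) = 2
u_2(Q vs A) = 2
u_2(R vs A) = 9
u_2(S vs A) = 2
max payoff 9 at {R}

argmax u_2 = {R}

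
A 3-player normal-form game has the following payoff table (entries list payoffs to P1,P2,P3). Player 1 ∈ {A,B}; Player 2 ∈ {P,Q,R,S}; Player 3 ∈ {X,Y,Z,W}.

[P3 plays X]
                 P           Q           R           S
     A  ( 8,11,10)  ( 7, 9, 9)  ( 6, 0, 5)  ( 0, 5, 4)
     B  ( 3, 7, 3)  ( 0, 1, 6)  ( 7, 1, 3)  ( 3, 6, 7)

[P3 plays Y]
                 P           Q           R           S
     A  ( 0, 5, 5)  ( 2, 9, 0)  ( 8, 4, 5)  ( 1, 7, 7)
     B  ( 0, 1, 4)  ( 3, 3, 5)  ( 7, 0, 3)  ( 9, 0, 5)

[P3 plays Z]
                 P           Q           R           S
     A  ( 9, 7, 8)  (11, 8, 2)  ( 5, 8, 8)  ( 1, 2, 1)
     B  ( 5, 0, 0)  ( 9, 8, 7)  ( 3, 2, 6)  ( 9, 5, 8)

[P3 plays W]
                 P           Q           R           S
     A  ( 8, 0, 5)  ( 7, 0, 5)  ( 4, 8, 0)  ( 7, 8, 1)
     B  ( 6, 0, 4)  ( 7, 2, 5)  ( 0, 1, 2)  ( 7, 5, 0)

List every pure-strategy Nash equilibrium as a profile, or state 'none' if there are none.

(A,P,X): NE
(A,P,Y): not NE [P2→Q gives 9>5; P3→X gives 10>5]
(A,P,Z): not NE [P2→R gives 8>7; P3→X gives 10>8]
(A,P,W): not NE [P2→S gives 8>0; P3→X gives 10>5]
(A,Q,X): not NE [P2→P gives 11>9]
(A,Q,Y): not NE [P1→B gives 3>2; P3→X gives 9>0]
(A,Q,Z): not NE [P3→X gives 9>2]
(A,Q,W): not NE [P2→S gives 8>0; P3→X gives 9>5]
(A,R,X): not NE [P1→B gives 7>6; P2→P gives 11>0; P3→Z gives 8>5]
(A,R,Y): not NE [P2→Q gives 9>4; P3→Z gives 8>5]
(A,R,Z): NE
(A,R,W): not NE [P3→Z gives 8>0]
(A,S,X): not NE [P1→B gives 3>0; P2→P gives 11>5; P3→Y gives 7>4]
(A,S,Y): not NE [P1→B gives 9>1; P2→Q gives 9>7]
(A,S,Z): not NE [P1→B gives 9>1; P2→R gives 8>2; P3→Y gives 7>1]
(A,S,W): not NE [P3→Y gives 7>1]
(B,P,X): not NE [P1→A gives 8>3; P3→W gives 4>3]
(B,P,Y): not NE [P2→Q gives 3>1]
(B,P,Z): not NE [P1→A gives 9>5; P2→Q gives 8>0; P3→W gives 4>0]
(B,P,W): not NE [P1→A gives 8>6; P2→S gives 5>0]
(B,Q,X): not NE [P1→A gives 7>0; P2→P gives 7>1; P3→Z gives 7>6]
(B,Q,Y): not NE [P3→Z gives 7>5]
(B,Q,Z): not NE [P1→A gives 11>9]
(B,Q,W): not NE [P2→S gives 5>2; P3→Z gives 7>5]
(B,R,X): not NE [P2→P gives 7>1; P3→Z gives 6>3]
(B,R,Y): not NE [P1→A gives 8>7; P2→Q gives 3>0; P3→Z gives 6>3]
(B,R,Z): not NE [P1→A gives 5>3; P2→Q gives 8>2]
(B,R,W): not NE [P1→A gives 4>0; P2→S gives 5>1; P3→Z gives 6>2]
(B,S,X): not NE [P2→P gives 7>6; P3→Z gives 8>7]
(B,S,Y): not NE [P2→Q gives 3>0; P3→Z gives 8>5]
(B,S,Z): not NE [P2→Q gives 8>5]
(B,S,W): not NE [P3→Z gives 8>0]

NE set: (A,P,X), (A,R,Z)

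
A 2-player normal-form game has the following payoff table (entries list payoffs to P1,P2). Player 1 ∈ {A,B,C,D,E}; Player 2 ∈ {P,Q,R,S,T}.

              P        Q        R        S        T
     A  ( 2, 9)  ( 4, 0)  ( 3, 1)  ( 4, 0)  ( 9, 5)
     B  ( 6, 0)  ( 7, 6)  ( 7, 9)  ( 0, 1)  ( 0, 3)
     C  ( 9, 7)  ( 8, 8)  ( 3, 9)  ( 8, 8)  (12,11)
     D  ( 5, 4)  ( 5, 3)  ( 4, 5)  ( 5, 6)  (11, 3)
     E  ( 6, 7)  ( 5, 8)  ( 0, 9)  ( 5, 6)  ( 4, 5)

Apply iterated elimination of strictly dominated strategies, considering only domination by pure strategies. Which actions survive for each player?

Survivors P1:{B,C,D} P2:{R,S,T}

P1 drop A (D beats it: P:5>2 Q:5>4 R:4>3 S:5>4 T:11>9)
P1 drop E (C beats it: P:9>6 Q:8>5 R:3>0 S:8>5 T:12>4)
P2 drop P (R beats it: B:9>0 C:9>7 D:5>4)
P2 drop Q (R beats it: B:9>6 C:9>8 D:5>3)
P1→{B,C,D} P2→{R,S,T}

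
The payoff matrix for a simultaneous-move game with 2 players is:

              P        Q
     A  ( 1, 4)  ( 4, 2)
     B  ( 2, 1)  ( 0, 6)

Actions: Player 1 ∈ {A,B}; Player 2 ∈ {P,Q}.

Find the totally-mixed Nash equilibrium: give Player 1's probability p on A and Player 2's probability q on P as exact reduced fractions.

(p,q) = (5/7, 4/5)

P1 indiff ⇒ q·1+(1-q)·4 = q·2+(1-q)·0 ⇒ q(-1) = (1-q)(-4) ⇒ q = 4/5
P2 indiff ⇒ p·4+(1-p)·1 = p·2+(1-p)·6 ⇒ p(2) = (1-p)(5) ⇒ p = 5/7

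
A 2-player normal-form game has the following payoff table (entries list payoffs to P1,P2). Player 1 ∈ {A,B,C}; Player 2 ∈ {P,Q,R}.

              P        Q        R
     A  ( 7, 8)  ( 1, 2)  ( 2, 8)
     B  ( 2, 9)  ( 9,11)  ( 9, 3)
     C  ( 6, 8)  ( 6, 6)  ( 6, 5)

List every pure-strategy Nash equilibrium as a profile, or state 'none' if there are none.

PSNE = {(A,P), (B,Q)}

(A,P): NE
(A,Q): not NE [P1→B gives 9>1; P2→R gives 8>2]
(A,R): not NE [P1→B gives 9>2]
(B,P): not NE [P1→A gives 7>2; P2→Q gives 11>9]
(B,Q): NE
(B,R): not NE [P2→Q gives 11>3]
(C,P): not NE [P1→A gives 7>6]
(C,Q): not NE [P1→B gives 9>6; P2→P gives 8>6]
(C,R): not NE [P1→B gives 9>6; P2→P gives 8>5]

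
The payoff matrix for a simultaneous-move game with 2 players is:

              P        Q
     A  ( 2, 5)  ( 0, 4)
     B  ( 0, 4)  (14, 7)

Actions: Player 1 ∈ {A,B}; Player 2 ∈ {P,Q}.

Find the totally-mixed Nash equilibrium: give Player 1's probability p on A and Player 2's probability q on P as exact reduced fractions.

P1 indiff ⇒ q·2+(1-q)·0 = q·0+(1-q)·14 ⇒ q(2) = (1-q)(14) ⇒ q = 7/8
P2 indiff ⇒ p·5+(1-p)·4 = p·4+(1-p)·7 ⇒ p(1) = (1-p)(3) ⇒ p = 3/4

P1 mixes 3/4 on A; P2 mixes 7/8 on P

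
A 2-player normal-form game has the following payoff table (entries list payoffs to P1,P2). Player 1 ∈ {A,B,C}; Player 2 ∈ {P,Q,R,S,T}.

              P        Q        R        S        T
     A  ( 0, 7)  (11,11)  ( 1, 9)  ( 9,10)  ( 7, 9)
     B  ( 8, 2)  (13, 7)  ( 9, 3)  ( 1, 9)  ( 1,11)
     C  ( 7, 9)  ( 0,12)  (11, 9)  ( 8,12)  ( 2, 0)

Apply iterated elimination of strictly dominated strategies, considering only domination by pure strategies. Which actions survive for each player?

P2 drop P (Q beats it: A:11>7 B:7>2 C:12>9)
P2 drop R (Q beats it: A:11>9 B:7>3 C:12>9)
P1 drop C (A beats it: Q:11>0 S:9>8 T:7>2)
P1→{A,B} P2→{Q,S,T}

Remaining: P1:{A,B} P2:{Q,S,T}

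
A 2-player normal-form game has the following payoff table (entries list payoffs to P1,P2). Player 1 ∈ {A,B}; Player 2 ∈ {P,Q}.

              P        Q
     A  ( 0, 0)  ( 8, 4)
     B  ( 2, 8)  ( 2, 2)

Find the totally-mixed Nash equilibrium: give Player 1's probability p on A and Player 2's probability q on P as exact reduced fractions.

P1 indiff ⇒ q·0+(1-q)·8 = q·2+(1-q)·2 ⇒ q(-2) = (1-q)(-6) ⇒ q = 3/4
P2 indiff ⇒ p·0+(1-p)·8 = p·4+(1-p)·2 ⇒ p(-4) = (1-p)(-6) ⇒ p = 3/5

p=3/5, q=3/4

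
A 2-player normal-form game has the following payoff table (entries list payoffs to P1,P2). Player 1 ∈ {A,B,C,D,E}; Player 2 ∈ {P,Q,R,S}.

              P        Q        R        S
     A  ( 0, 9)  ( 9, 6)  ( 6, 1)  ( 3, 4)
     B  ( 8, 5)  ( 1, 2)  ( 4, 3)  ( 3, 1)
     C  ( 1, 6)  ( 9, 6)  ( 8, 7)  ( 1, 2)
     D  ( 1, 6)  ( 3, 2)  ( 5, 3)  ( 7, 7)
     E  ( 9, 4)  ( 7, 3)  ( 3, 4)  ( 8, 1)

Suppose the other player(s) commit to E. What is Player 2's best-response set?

argmax u_2 = {P,R}

u_2(P vs E) = 4
u_2(Q vs E) = 3
u_2(R vs E) = 4
u_2(S vs E) = 1
max payoff 4 at {P,R}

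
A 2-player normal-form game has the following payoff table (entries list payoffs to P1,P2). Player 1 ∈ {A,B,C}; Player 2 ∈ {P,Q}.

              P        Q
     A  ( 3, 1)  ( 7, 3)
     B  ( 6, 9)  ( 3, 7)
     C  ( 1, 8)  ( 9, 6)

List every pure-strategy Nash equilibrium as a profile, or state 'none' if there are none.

(A,P): not NE [P1→B gives 6>3; P2→Q gives 3>1]
(A,Q): not NE [P1→C gives 9>7]
(B,P): NE
(B,Q): not NE [P1→C gives 9>3; P2→P gives 9>7]
(C,P): not NE [P1→B gives 6>1]
(C,Q): not NE [P2→P gives 8>6]

PSNE = {(B,P)}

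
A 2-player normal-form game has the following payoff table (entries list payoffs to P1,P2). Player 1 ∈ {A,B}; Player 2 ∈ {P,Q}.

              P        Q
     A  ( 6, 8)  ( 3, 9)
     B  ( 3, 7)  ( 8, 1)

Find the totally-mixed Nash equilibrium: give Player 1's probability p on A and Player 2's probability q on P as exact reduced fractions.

P1 indiff ⇒ q·6+(1-q)·3 = q·3+(1-q)·8 ⇒ q(3) = (1-q)(5) ⇒ q = 5/8
P2 indiff ⇒ p·8+(1-p)·7 = p·9+(1-p)·1 ⇒ p(-1) = (1-p)(-6) ⇒ p = 6/7

(p,q) = (6/7, 5/8)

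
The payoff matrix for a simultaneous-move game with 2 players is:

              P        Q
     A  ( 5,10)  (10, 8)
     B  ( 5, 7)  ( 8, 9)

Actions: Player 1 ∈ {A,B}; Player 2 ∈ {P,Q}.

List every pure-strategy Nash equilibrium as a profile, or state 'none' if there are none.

(A,P): NE
(A,Q): not NE [P2→P gives 10>8]
(B,P): not NE [P2→Q gives 9>7]
(B,Q): not NE [P1→A gives 10>8]

PSNE = {(A,P)}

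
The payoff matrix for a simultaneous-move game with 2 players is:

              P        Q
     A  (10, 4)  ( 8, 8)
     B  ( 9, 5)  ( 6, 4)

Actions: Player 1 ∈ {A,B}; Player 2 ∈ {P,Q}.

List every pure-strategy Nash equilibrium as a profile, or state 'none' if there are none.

(A,P): not NE [P2→Q gives 8>4]
(A,Q): NE
(B,P): not NE [P1→A gives 10>9]
(B,Q): not NE [P1→A gives 8>6; P2→P gives 5>4]

Nash profiles: (A,Q)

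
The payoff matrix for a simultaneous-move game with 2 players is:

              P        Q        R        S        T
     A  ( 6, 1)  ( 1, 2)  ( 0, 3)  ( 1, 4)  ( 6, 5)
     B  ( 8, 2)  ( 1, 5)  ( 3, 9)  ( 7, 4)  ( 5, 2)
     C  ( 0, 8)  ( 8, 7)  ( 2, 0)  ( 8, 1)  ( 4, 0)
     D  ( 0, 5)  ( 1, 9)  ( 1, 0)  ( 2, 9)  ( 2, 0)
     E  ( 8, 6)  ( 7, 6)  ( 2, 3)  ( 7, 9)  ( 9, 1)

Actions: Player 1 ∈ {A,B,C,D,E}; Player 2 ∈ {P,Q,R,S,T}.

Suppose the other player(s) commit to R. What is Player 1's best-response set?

argmax u_1 = {B}

u_1(A vs R) = 0
u_1(B vs R) = 3
u_1(C vs R) = 2
u_1(D vs R) = 1
u_1(E vs R) = 2
max payoff 3 at {B}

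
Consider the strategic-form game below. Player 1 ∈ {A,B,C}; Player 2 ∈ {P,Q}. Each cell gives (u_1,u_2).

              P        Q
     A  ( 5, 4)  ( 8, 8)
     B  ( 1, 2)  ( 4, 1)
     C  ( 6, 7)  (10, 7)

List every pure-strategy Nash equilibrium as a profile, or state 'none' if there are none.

(A,P): not NE [P1→C gives 6>5; P2→Q gives 8>4]
(A,Q): not NE [P1→C gives 10>8]
(B,P): not NE [P1→C gives 6>1]
(B,Q): not NE [P1→C gives 10>4; P2→P gives 2>1]
(C,P): NE
(C,Q): NE

NE set: (C,P), (C,Q)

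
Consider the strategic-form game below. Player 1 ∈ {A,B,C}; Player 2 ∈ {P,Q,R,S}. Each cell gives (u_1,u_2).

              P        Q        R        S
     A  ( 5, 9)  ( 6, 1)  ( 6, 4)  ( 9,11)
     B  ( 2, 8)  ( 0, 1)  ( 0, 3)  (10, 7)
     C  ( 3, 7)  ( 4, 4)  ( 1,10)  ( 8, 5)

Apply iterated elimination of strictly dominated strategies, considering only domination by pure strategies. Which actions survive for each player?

P1 drop C (A beats it: P:5>3 Q:6>4 R:6>1 S:9>8)
P2 drop Q (P beats it: A:9>1 B:8>1)
P2 drop R (P beats it: A:9>4 B:8>3)
P1→{A,B} P2→{P,S}

Survivors P1:{A,B} P2:{P,S}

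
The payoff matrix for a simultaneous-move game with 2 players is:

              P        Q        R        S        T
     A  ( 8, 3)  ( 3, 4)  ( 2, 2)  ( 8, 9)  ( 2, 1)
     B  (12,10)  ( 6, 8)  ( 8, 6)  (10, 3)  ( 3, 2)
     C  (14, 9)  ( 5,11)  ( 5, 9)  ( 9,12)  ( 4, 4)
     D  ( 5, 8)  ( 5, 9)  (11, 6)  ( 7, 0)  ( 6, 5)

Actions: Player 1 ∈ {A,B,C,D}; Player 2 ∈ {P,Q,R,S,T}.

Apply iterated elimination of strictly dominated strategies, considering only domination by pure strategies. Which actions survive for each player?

P1 drop A (B beats it: P:12>8 Q:6>3 R:8>2 S:10>8 T:3>2)
P2 drop R (Q beats it: B:8>6 C:11>9 D:9>6)
P2 drop T (P beats it: B:10>2 C:9>4 D:8>5)
P1 drop D (B beats it: P:12>5 Q:6>5 S:10>7)
P1→{B,C} P2→{P,Q,S}

Remaining: P1:{B,C} P2:{P,Q,S}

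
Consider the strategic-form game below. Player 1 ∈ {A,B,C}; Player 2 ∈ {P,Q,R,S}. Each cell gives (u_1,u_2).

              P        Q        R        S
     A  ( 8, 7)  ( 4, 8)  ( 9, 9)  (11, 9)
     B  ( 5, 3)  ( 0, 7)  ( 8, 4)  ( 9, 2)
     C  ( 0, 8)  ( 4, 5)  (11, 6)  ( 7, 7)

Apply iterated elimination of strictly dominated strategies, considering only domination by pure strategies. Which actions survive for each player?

P1 drop B (A beats it: P:8>5 Q:4>0 R:9>8 S:11>9)
P2 drop Q (R beats it: A:9>8 C:6>5)
P1→{A,C} P2→{P,R,S}

IESDS → P1:{A,C} P2:{P,R,S}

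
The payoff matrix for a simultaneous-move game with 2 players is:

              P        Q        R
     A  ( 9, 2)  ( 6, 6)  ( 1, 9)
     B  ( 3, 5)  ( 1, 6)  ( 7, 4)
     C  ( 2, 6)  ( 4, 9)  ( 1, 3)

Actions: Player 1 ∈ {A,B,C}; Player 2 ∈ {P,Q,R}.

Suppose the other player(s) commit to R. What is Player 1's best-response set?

BR_1 = {B}

u_1(A vs R) = 1
u_1(B vs R) = 7
u_1(C vs R) = 1
max payoff 7 at {B}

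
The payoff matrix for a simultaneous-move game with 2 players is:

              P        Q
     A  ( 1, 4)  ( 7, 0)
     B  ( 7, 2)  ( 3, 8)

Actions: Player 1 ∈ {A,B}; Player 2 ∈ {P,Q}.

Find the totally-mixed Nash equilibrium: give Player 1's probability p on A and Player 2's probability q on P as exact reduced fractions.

p=3/5, q=2/5

P1 indiff ⇒ q·1+(1-q)·7 = q·7+(1-q)·3 ⇒ q(-6) = (1-q)(-4) ⇒ q = 2/5
P2 indiff ⇒ p·4+(1-p)·2 = p·0+(1-p)·8 ⇒ p(4) = (1-p)(6) ⇒ p = 3/5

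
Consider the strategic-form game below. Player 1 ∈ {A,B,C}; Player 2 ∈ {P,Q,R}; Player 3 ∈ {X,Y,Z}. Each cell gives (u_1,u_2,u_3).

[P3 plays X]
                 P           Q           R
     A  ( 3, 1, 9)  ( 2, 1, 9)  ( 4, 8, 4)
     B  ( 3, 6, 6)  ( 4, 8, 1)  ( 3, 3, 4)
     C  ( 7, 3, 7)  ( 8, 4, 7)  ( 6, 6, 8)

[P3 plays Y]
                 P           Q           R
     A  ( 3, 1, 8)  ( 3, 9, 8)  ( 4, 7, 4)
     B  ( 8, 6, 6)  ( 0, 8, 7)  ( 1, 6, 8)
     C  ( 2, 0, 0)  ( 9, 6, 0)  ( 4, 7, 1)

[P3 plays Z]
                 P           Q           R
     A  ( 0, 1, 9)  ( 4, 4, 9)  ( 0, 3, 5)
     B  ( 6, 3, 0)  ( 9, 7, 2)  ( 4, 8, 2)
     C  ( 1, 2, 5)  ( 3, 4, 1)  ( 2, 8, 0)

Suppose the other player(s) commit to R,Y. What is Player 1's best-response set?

u_1(A vs R,Y) = 4
u_1(B vs R,Y) = 1
u_1(C vs R,Y) = 4
max payoff 4 at {A,C}

P1 best: {A,C}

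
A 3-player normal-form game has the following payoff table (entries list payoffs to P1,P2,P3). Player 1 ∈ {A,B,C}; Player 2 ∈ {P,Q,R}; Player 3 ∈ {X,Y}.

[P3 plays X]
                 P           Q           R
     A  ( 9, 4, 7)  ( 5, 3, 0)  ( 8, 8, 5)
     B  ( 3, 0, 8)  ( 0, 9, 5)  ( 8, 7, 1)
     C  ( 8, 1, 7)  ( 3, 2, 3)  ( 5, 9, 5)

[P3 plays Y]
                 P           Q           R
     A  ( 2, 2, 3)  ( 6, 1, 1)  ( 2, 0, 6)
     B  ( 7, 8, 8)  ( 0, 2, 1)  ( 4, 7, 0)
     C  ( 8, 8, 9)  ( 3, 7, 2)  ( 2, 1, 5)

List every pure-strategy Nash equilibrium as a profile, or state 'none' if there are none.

NE set: (C,P,Y)

(A,P,X): not NE [P2→R gives 8>4]
(A,P,Y): not NE [P1→C gives 8>2; P3→X gives 7>3]
(A,Q,X): not NE [P2→R gives 8>3; P3→Y gives 1>0]
(A,Q,Y): not NE [P2→P gives 2>1]
(A,R,X): not NE [P3→Y gives 6>5]
(A,R,Y): not NE [P1→B gives 4>2; P2→P gives 2>0]
(B,P,X): not NE [P1→A gives 9>3; P2→Q gives 9>0]
(B,P,Y): not NE [P1→C gives 8>7]
(B,Q,X): not NE [P1→A gives 5>0]
(B,Q,Y): not NE [P1→A gives 6>0; P2→P gives 8>2; P3→X gives 5>1]
(B,R,X): not NE [P2→Q gives 9>7]
(B,R,Y): not NE [P2→P gives 8>7; P3→X gives 1>0]
(C,P,X): not NE [P1→A gives 9>8; P2→R gives 9>1; P3→Y gives 9>7]
(C,P,Y): NE
(C,Q,X): not NE [P1→A gives 5>3; P2→R gives 9>2]
(C,Q,Y): not NE [P1→A gives 6>3; P2→P gives 8>7; P3→X gives 3>2]
(C,R,X): not NE [P1→B gives 8>5]
(C,R,Y): not NE [P1→B gives 4>2; P2→P gives 8>1]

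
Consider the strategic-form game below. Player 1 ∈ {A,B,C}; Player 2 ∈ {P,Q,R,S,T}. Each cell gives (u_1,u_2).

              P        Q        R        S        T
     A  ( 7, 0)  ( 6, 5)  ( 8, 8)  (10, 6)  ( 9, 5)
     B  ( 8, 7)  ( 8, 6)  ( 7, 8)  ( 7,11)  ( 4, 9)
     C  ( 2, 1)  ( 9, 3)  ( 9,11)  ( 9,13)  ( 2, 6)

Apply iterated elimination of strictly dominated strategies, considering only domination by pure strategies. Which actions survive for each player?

P2 drop P (R beats it: A:8>0 B:8>7 C:11>1)
P2 drop Q (R beats it: A:8>5 B:8>6 C:11>3)
P1 drop B (A beats it: R:8>7 S:10>7 T:9>4)
P2 drop T (R beats it: A:8>5 C:11>6)
P1→{A,C} P2→{R,S}

Survivors P1:{A,C} P2:{R,S}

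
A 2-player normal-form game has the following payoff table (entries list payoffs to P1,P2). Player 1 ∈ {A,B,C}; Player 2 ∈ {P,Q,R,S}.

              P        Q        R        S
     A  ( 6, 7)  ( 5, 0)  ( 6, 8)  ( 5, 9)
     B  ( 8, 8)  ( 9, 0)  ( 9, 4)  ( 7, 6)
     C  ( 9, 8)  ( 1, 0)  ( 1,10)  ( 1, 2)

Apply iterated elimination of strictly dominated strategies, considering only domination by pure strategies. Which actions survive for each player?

P1 drop A (B beats it: P:8>6 Q:9>5 R:9>6 S:7>5)
P2 drop Q (P beats it: B:8>0 C:8>0)
P2 drop S (P beats it: B:8>6 C:8>2)
P1→{B,C} P2→{P,R}

Remaining: P1:{B,C} P2:{P,R}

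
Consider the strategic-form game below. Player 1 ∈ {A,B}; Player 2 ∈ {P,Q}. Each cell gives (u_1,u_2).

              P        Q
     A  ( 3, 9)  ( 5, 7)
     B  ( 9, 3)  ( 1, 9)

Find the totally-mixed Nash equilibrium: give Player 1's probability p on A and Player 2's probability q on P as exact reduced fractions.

(p,q) = (3/4, 2/5)

P1 indiff ⇒ q·3+(1-q)·5 = q·9+(1-q)·1 ⇒ q(-6) = (1-q)(-4) ⇒ q = 2/5
P2 indiff ⇒ p·9+(1-p)·3 = p·7+(1-p)·9 ⇒ p(2) = (1-p)(6) ⇒ p = 3/4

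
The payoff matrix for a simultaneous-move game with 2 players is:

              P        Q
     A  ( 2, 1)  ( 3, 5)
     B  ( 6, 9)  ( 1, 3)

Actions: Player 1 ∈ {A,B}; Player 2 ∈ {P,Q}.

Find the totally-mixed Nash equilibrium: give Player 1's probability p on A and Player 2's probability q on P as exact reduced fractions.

P1 indiff ⇒ q·2+(1-q)·3 = q·6+(1-q)·1 ⇒ q(-4) = (1-q)(-2) ⇒ q = 1/3
P2 indiff ⇒ p·1+(1-p)·9 = p·5+(1-p)·3 ⇒ p(-4) = (1-p)(-6) ⇒ p = 3/5

(p,q) = (3/5, 1/3)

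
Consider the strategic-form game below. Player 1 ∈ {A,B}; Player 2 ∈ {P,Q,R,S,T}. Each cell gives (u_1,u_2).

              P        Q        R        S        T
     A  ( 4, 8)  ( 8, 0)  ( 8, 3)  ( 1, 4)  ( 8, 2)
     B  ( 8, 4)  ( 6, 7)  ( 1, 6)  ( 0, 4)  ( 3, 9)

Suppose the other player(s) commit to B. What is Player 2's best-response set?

argmax u_2 = {T}

u_2(P vs B) = 4
u_2(Q vs B) = 7
u_2(R vs B) = 6
u_2(S vs B) = 4
u_2(T vs B) = 9
max payoff 9 at {T}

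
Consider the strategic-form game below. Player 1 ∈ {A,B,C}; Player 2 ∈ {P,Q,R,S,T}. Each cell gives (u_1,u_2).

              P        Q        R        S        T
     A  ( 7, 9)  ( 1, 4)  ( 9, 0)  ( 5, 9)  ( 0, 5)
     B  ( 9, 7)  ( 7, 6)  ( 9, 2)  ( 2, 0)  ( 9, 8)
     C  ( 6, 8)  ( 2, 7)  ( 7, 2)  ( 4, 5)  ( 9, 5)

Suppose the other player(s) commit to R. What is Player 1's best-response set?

argmax u_1 = {A,B}

u_1(A vs R) = 9
u_1(B vs R) = 9
u_1(C vs R) = 7
max payoff 9 at {A,B}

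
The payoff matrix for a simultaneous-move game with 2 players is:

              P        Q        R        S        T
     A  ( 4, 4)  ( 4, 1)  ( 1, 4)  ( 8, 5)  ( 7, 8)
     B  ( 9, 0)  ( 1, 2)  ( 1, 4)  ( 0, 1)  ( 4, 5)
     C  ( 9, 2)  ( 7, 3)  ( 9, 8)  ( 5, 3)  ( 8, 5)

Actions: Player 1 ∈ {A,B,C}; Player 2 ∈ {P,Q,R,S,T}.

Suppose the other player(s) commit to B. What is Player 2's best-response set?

u_2(P vs B) = 0
u_2(Q vs B) = 2
u_2(R vs B) = 4
u_2(S vs B) = 1
u_2(T vs B) = 5
max payoff 5 at {T}

argmax u_2 = {T}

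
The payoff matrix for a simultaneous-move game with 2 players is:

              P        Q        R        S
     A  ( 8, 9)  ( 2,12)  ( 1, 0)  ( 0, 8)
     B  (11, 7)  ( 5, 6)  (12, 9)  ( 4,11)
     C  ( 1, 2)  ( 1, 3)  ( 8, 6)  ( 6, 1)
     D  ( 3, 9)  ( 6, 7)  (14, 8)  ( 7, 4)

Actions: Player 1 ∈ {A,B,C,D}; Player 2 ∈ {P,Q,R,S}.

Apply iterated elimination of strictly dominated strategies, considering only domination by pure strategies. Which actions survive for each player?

Remaining: P1:{B,D} P2:{P,R,S}

P1 drop A (B beats it: P:11>8 Q:5>2 R:12>1 S:4>0)
P1 drop C (D beats it: P:3>1 Q:6>1 R:14>8 S:7>6)
P2 drop Q (P beats it: B:7>6 D:9>7)
P1→{B,D} P2→{P,R,S}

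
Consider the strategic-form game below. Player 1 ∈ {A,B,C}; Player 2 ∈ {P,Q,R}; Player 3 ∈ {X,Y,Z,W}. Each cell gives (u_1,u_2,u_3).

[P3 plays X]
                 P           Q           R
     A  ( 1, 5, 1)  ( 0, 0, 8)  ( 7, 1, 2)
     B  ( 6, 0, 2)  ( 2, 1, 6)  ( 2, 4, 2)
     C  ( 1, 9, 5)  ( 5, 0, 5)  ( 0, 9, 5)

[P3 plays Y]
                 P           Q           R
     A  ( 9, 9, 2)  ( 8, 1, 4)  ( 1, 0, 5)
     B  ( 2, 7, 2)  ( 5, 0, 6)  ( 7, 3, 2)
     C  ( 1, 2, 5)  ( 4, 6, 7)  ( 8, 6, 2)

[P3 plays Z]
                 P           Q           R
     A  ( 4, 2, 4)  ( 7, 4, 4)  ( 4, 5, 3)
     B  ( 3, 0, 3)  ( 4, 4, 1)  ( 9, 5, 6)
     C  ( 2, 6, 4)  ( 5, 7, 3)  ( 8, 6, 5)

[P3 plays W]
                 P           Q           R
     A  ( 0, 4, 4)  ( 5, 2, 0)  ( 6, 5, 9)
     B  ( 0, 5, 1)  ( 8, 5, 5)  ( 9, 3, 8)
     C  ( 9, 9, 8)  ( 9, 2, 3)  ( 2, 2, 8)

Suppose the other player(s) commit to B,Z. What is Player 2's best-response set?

argmax u_2 = {R}

u_2(P vs B,Z) = 0
u_2(Q vs B,Z) = 4
u_2(R vs B,Z) = 5
max payoff 5 at {R}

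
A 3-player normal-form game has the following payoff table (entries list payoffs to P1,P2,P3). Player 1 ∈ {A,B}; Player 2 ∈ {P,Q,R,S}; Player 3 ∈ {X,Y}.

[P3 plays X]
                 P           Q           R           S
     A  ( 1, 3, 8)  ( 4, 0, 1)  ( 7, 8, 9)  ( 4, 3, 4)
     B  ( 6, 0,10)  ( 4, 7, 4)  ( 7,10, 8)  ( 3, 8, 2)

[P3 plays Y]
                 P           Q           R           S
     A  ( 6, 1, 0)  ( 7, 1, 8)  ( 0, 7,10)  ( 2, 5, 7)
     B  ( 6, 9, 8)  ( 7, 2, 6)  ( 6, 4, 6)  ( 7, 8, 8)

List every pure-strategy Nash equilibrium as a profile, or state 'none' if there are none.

PSNE = {(B,R,X)}

(A,P,X): not NE [P1→B gives 6>1; P2→R gives 8>3]
(A,P,Y): not NE [P2→R gives 7>1; P3→X gives 8>0]
(A,Q,X): not NE [P2→R gives 8>0; P3→Y gives 8>1]
(A,Q,Y): not NE [P2→R gives 7>1]
(A,R,X): not NE [P3→Y gives 10>9]
(A,R,Y): not NE [P1→B gives 6>0]
(A,S,X): not NE [P2→R gives 8>3; P3→Y gives 7>4]
(A,S,Y): not NE [P1→B gives 7>2; P2→R gives 7>5]
(B,P,X): not NE [P2→R gives 10>0]
(B,P,Y): not NE [P3→X gives 10>8]
(B,Q,X): not NE [P2→R gives 10>7; P3→Y gives 6>4]
(B,Q,Y): not NE [P2→P gives 9>2]
(B,R,X): NE
(B,R,Y): not NE [P2→P gives 9>4; P3→X gives 8>6]
(B,S,X): not NE [P1→A gives 4>3; P2→R gives 10>8; P3→Y gives 8>2]
(B,S,Y): not NE [P2→P gives 9>8]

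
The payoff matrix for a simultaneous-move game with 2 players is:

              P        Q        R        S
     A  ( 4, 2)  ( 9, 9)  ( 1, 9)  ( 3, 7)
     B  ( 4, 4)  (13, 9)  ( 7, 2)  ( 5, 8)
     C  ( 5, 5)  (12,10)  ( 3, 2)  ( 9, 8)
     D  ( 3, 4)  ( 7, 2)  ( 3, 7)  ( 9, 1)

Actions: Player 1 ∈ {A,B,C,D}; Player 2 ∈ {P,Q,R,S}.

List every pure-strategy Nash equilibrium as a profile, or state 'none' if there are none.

(A,P): not NE [P1→C gives 5>4; P2→R gives 9>2]
(A,Q): not NE [P1→B gives 13>9]
(A,R): not NE [P1→B gives 7>1]
(A,S): not NE [P1→D gives 9>3; P2→R gives 9>7]
(B,P): not NE [P1→C gives 5>4; P2→Q gives 9>4]
(B,Q): NE
(B,R): not NE [P2→Q gives 9>2]
(B,S): not NE [P1→D gives 9>5; P2→Q gives 9>8]
(C,P): not NE [P2→Q gives 10>5]
(C,Q): not NE [P1→B gives 13>12]
(C,R): not NE [P1→B gives 7>3; P2→Q gives 10>2]
(C,S): not NE [P2→Q gives 10>8]
(D,P): not NE [P1→C gives 5>3; P2→R gives 7>4]
(D,Q): not NE [P1→B gives 13>7; P2→R gives 7>2]
(D,R): not NE [P1→B gives 7>3]
(D,S): not NE [P2→R gives 7>1]

Nash profiles: (B,Q)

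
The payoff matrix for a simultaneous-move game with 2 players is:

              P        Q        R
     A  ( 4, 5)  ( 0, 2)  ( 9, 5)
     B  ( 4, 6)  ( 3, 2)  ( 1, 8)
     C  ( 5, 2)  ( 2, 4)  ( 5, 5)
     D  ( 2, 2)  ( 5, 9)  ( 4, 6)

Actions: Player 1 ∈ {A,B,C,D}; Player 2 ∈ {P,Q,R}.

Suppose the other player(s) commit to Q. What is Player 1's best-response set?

u_1(A vs Q) = 0
u_1(B vs Q) = 3
u_1(C vs Q) = 2
u_1(D vs Q) = 5
max payoff 5 at {D}

argmax u_1 = {D}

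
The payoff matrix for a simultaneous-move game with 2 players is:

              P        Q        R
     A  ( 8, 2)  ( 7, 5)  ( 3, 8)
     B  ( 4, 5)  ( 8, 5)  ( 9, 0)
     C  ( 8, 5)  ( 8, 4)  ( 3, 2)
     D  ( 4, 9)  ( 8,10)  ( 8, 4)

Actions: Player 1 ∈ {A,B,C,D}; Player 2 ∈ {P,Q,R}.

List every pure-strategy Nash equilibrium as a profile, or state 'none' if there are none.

(A,P): not NE [P2→R gives 8>2]
(A,Q): not NE [P1→D gives 8>7; P2→R gives 8>5]
(A,R): not NE [P1→B gives 9>3]
(B,P): not NE [P1→C gives 8>4]
(B,Q): NE
(B,R): not NE [P2→Q gives 5>0]
(C,P): NE
(C,Q): not NE [P2→P gives 5>4]
(C,R): not NE [P1→B gives 9>3; P2→P gives 5>2]
(D,P): not NE [P1→C gives 8>4; P2→Q gives 10>9]
(D,Q): NE
(D,R): not NE [P1→B gives 9>8; P2→Q gives 10>4]

NE set: (B,Q), (C,P), (D,Q)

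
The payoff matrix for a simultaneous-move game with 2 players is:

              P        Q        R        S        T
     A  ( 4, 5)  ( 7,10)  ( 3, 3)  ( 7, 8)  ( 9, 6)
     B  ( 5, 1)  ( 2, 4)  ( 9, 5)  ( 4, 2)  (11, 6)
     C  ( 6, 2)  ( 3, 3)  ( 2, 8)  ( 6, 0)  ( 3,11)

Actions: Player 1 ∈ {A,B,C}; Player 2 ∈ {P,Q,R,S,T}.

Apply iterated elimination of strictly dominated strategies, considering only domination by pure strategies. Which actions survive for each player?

IESDS → P1:{A,B} P2:{Q,T}

P2 drop P (Q beats it: A:10>5 B:4>1 C:3>2)
P1 drop C (A beats it: Q:7>3 R:3>2 S:7>6 T:9>3)
P2 drop R (T beats it: A:6>3 B:6>5)
P2 drop S (Q beats it: A:10>8 B:4>2)
P1→{A,B} P2→{Q,T}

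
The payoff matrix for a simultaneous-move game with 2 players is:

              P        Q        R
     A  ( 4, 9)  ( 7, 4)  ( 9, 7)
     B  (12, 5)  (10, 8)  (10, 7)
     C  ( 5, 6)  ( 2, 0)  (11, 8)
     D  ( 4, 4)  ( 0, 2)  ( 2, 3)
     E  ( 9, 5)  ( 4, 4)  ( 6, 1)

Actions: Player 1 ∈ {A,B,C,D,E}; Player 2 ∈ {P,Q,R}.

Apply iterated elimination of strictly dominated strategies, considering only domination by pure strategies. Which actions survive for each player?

Remaining: P1:{B,C} P2:{Q,R}

P1 drop A (B beats it: P:12>4 Q:10>7 R:10>9)
P1 drop D (B beats it: P:12>4 Q:10>0 R:10>2)
P1 drop E (B beats it: P:12>9 Q:10>4 R:10>6)
P2 drop P (R beats it: B:7>5 C:8>6)
P1→{B,C} P2→{Q,R}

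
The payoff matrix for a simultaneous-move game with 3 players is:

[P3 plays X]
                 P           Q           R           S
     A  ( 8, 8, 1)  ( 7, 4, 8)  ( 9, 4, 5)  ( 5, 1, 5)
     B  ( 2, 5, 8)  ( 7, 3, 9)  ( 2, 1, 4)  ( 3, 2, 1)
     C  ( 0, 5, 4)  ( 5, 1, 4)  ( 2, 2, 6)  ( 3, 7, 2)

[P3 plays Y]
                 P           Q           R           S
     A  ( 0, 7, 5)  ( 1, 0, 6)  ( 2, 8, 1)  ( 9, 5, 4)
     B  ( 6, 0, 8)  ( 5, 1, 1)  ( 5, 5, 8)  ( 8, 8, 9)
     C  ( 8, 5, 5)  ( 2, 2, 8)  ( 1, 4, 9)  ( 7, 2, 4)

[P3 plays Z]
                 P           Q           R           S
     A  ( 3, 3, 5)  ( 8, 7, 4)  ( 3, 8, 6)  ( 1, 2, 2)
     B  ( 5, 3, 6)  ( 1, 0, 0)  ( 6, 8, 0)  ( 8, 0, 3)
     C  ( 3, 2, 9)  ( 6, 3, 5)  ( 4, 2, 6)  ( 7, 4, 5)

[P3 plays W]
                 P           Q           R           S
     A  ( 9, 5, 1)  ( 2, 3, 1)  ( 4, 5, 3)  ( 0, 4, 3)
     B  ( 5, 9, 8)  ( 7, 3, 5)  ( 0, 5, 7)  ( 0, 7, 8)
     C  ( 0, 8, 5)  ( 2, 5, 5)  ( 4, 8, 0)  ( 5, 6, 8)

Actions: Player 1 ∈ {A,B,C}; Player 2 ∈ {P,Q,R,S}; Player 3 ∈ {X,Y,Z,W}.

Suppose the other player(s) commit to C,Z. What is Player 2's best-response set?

P2 best: {S}

u_2(P vs C,Z) = 2
u_2(Q vs C,Z) = 3
u_2(R vs C,Z) = 2
u_2(S vs C,Z) = 4
max payoff 4 at {S}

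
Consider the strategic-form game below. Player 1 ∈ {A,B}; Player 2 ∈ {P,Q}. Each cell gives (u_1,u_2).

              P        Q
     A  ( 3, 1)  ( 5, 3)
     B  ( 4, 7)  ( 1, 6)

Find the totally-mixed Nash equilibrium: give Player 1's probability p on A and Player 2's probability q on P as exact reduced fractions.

P1 indiff ⇒ q·3+(1-q)·5 = q·4+(1-q)·1 ⇒ q(-1) = (1-q)(-4) ⇒ q = 4/5
P2 indiff ⇒ p·1+(1-p)·7 = p·3+(1-p)·6 ⇒ p(-2) = (1-p)(-1) ⇒ p = 1/3

P1 mixes 1/3 on A; P2 mixes 4/5 on P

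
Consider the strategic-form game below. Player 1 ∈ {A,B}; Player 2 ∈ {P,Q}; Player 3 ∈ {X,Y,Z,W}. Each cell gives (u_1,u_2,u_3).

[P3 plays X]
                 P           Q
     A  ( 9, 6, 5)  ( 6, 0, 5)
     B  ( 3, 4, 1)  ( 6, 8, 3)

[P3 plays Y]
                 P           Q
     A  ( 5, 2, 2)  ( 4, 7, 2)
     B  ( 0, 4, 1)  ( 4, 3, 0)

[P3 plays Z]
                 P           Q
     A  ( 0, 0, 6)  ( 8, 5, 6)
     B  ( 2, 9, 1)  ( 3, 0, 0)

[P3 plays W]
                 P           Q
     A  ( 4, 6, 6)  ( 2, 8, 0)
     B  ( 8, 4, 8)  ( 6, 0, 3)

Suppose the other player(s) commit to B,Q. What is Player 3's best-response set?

u_3(X vs B,Q) = 3
u_3(Y vs B,Q) = 0
u_3(Z vs B,Q) = 0
u_3(W vs B,Q) = 3
max payoff 3 at {X,W}

P3 best: {X,W}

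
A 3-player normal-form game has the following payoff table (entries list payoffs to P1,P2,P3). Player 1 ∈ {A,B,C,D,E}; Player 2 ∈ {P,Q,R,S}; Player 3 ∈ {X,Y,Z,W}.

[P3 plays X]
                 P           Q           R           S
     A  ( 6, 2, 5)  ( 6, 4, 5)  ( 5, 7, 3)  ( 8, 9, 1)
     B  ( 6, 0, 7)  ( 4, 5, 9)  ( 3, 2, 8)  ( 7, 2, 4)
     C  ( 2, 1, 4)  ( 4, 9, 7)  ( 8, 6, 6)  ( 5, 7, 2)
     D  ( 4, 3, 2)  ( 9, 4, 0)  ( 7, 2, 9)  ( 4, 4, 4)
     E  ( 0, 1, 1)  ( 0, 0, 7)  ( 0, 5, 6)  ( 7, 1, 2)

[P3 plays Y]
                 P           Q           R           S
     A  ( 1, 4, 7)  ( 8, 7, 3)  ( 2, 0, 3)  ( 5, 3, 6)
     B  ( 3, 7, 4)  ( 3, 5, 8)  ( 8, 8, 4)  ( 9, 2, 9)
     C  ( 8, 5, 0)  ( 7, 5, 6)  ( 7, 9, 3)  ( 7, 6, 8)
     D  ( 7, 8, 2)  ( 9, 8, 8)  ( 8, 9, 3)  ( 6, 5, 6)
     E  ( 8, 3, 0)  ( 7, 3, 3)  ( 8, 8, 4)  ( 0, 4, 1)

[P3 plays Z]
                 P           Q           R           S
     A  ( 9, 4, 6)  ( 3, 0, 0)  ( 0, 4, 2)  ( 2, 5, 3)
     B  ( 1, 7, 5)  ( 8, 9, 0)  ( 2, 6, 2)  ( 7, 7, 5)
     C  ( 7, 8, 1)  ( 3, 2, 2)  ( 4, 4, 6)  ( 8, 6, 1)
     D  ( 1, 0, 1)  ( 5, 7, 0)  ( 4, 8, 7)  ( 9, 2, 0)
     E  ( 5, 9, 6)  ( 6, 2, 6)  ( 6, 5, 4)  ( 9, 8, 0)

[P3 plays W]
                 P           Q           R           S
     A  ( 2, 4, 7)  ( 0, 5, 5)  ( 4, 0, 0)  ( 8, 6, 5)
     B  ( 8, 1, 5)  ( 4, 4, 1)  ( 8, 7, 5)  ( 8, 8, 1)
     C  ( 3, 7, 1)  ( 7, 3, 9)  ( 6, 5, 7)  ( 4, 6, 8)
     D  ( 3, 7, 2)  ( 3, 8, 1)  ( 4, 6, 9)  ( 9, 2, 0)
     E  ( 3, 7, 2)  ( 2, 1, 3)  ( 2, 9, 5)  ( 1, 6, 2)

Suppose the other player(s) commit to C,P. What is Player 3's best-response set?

argmax u_3 = {X}

u_3(X vs C,P) = 4
u_3(Y vs C,P) = 0
u_3(Z vs C,P) = 1
u_3(W vs C,P) = 1
max payoff 4 at {X}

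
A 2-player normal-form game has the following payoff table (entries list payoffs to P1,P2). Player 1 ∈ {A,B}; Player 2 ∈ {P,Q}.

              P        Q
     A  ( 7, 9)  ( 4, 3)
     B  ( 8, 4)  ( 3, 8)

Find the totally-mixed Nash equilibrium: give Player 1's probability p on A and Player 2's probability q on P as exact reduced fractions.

P1 indiff ⇒ q·7+(1-q)·4 = q·8+(1-q)·3 ⇒ q(-1) = (1-q)(-1) ⇒ q = 1/2
P2 indiff ⇒ p·9+(1-p)·4 = p·3+(1-p)·8 ⇒ p(6) = (1-p)(4) ⇒ p = 2/5

p=2/5, q=1/2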